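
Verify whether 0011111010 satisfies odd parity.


Number of 1s: 6

No, parity error (6 ones)


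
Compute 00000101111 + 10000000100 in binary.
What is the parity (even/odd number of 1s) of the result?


00000101111 = 47
10000000100 = 1028
Sum = 1075 = 10000110011
1s count = 5

odd parity (5 ones in 10000110011)


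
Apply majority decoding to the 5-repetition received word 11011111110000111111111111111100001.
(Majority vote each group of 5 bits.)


Groups: 11011, 11111, 00001, 11111, 11111, 11111, 00001
Majority votes: 1101110

1101110


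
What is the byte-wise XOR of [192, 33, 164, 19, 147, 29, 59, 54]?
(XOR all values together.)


XOR chain: 192 ^ 33 ^ 164 ^ 19 ^ 147 ^ 29 ^ 59 ^ 54 = 213

213


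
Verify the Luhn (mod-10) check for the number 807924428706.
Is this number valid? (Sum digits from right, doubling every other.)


Luhn sum = 59
59 mod 10 = 9

Invalid (Luhn sum mod 10 = 9)


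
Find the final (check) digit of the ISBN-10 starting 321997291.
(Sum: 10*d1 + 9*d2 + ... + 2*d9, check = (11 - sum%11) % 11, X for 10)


Weighted sum: 245
245 mod 11 = 3

Check digit: 8


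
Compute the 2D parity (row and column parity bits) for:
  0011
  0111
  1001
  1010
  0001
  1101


Row parities: 010011
Column parities: 1011

Row P: 010011, Col P: 1011, Corner: 1


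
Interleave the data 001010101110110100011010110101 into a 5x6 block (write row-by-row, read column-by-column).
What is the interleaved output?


Matrix:
  001010
  101110
  110100
  011010
  110101
Read columns: 011010011111010011011101000001

011010011111010011011101000001


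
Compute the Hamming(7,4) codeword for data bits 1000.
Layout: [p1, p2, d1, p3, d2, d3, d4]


Parity bits: p1=1, p2=1, p3=0

1110000


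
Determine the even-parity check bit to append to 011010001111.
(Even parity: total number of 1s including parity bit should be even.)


Number of 1s in data: 7
Parity bit: 1

1


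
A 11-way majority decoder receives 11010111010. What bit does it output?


Ones: 7 out of 11
Threshold: 6

1 (7/11 voted 1)


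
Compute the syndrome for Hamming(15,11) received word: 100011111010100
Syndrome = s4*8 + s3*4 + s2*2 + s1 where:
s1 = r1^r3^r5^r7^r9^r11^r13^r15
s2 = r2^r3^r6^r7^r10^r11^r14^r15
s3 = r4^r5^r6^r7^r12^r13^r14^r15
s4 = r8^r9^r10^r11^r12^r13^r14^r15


s1=0, s2=1, s3=0, s4=0

Syndrome = 2 (error at position 2)


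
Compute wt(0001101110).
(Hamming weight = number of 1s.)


Counting 1s in 0001101110

5


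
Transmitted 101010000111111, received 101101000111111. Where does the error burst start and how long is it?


XOR: 000111000000000

Burst at position 3, length 3


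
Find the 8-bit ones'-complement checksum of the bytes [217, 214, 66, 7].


Sum = 504 mod 256 = 248
Complement = 7

7


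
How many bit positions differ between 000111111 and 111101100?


XOR: 111010011
Count of 1s: 6

6


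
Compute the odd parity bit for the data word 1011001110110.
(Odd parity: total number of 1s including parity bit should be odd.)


Number of 1s in data: 8
Parity bit: 1

1


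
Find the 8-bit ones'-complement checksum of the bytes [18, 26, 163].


Sum = 207 mod 256 = 207
Complement = 48

48


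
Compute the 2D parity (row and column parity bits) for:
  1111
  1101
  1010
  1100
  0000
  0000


Row parities: 010000
Column parities: 0100

Row P: 010000, Col P: 0100, Corner: 1


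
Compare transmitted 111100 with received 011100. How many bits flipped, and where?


XOR: 100000

1 error(s) at position(s): 0


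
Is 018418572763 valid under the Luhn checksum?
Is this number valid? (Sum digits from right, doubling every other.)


Luhn sum = 47
47 mod 10 = 7

Invalid (Luhn sum mod 10 = 7)


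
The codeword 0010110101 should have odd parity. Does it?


Number of 1s: 5

Yes, parity is correct (5 ones)


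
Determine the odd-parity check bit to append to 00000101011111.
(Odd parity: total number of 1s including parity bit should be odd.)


Number of 1s in data: 7
Parity bit: 0

0


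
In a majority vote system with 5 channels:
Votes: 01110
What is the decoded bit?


Ones: 3 out of 5
Threshold: 3

1 (3/5 voted 1)


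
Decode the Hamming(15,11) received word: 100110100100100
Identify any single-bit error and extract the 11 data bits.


Syndrome = 0: no error detected

Data: 01010100100 (no errors)


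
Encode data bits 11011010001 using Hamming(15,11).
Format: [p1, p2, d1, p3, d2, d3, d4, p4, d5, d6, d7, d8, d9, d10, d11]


Parity bits: p1=0, p2=0, p3=1, p4=1

001110111010001


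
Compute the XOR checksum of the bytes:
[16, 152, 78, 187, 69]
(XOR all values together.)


XOR chain: 16 ^ 152 ^ 78 ^ 187 ^ 69 = 56

56


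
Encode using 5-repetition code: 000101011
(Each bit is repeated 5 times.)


Each bit -> 5 copies

000000000000000111110000011111000001111111111


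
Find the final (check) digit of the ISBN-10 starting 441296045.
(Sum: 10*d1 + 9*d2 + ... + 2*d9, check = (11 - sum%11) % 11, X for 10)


Weighted sum: 204
204 mod 11 = 6

Check digit: 5


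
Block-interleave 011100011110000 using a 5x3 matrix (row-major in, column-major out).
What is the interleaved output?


Matrix:
  011
  100
  011
  110
  000
Read columns: 010101011010100

010101011010100


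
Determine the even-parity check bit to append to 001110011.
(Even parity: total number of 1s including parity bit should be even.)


Number of 1s in data: 5
Parity bit: 1

1


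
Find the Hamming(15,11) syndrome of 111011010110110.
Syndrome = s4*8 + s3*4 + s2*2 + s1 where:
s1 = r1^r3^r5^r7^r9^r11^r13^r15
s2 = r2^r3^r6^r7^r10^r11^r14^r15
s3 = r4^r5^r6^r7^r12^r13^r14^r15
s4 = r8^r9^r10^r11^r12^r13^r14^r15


s1=1, s2=0, s3=0, s4=1

Syndrome = 9 (error at position 9)


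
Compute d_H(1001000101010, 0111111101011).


XOR: 1110111000001
Count of 1s: 7

7


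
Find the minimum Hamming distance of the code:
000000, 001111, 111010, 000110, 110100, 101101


Comparing all pairs, minimum distance: 2
Can detect 1 errors, correct 0 errors

2


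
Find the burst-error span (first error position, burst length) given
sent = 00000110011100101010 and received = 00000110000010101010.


XOR: 00000000011110000000

Burst at position 9, length 4


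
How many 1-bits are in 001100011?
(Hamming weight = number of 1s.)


Counting 1s in 001100011

4


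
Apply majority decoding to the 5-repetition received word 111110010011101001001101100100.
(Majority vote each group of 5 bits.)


Groups: 11111, 00100, 11101, 00100, 11011, 00100
Majority votes: 101010

101010


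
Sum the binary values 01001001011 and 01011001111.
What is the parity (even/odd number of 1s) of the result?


01001001011 = 587
01011001111 = 719
Sum = 1306 = 10100011010
1s count = 5

odd parity (5 ones in 10100011010)


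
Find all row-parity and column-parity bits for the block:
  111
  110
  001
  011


Row parities: 1010
Column parities: 011

Row P: 1010, Col P: 011, Corner: 0


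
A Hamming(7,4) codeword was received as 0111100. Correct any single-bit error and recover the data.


Syndrome = 0: no error detected

Data: 1100 (no errors)


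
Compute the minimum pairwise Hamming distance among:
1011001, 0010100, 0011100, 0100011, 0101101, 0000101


Comparing all pairs, minimum distance: 1
Can detect 0 errors, correct 0 errors

1


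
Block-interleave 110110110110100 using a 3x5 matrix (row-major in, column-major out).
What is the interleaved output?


Matrix:
  11011
  01101
  10100
Read columns: 101110011100110

101110011100110


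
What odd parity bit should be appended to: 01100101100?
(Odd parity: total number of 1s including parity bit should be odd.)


Number of 1s in data: 5
Parity bit: 0

0


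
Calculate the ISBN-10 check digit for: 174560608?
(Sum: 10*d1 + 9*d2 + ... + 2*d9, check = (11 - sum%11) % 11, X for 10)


Weighted sum: 216
216 mod 11 = 7

Check digit: 4


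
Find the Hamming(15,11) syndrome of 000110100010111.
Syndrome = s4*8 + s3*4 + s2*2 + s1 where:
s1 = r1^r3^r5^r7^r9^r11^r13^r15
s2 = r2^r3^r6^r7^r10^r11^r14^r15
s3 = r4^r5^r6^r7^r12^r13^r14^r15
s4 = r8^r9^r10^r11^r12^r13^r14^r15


s1=1, s2=0, s3=0, s4=0

Syndrome = 1 (error at position 1)


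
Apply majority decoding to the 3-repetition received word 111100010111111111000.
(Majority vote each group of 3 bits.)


Groups: 111, 100, 010, 111, 111, 111, 000
Majority votes: 1001110

1001110


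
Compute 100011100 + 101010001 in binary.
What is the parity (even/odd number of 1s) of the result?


100011100 = 284
101010001 = 337
Sum = 621 = 1001101101
1s count = 6

even parity (6 ones in 1001101101)


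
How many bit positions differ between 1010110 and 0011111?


XOR: 1001001
Count of 1s: 3

3


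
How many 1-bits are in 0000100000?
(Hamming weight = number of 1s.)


Counting 1s in 0000100000

1


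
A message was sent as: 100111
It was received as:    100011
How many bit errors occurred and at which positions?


XOR: 000100

1 error(s) at position(s): 3


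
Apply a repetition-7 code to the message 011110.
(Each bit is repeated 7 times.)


Each bit -> 7 copies

000000011111111111111111111111111110000000


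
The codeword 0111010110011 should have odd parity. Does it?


Number of 1s: 8

No, parity error (8 ones)


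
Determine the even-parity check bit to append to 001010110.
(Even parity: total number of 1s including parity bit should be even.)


Number of 1s in data: 4
Parity bit: 0

0


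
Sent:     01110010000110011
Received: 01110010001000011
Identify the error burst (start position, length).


XOR: 00000000001110000

Burst at position 10, length 3


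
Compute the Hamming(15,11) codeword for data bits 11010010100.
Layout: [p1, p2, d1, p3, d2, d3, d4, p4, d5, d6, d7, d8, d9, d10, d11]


Parity bits: p1=1, p2=1, p3=1, p4=0

111110100010100


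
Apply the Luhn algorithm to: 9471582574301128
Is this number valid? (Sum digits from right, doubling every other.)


Luhn sum = 67
67 mod 10 = 7

Invalid (Luhn sum mod 10 = 7)


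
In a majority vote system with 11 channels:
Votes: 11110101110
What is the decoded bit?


Ones: 8 out of 11
Threshold: 6

1 (8/11 voted 1)


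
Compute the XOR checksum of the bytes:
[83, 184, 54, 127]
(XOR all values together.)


XOR chain: 83 ^ 184 ^ 54 ^ 127 = 162

162


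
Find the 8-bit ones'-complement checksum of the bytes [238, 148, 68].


Sum = 454 mod 256 = 198
Complement = 57

57


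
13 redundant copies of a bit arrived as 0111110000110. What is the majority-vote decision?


Ones: 7 out of 13
Threshold: 7

1 (7/13 voted 1)


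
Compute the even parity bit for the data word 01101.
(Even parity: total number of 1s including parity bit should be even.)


Number of 1s in data: 3
Parity bit: 1

1


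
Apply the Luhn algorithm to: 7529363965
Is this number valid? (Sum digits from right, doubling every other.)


Luhn sum = 58
58 mod 10 = 8

Invalid (Luhn sum mod 10 = 8)


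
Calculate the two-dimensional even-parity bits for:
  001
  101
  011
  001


Row parities: 1001
Column parities: 110

Row P: 1001, Col P: 110, Corner: 0


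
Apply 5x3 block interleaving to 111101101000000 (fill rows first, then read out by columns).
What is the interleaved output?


Matrix:
  111
  101
  101
  000
  000
Read columns: 111001000011100

111001000011100


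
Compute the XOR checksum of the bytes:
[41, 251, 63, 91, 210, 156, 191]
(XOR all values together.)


XOR chain: 41 ^ 251 ^ 63 ^ 91 ^ 210 ^ 156 ^ 191 = 71

71


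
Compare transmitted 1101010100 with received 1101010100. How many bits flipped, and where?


XOR: 0000000000

0 errors (received matches sent)


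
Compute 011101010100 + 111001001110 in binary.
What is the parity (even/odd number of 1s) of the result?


011101010100 = 1876
111001001110 = 3662
Sum = 5538 = 1010110100010
1s count = 6

even parity (6 ones in 1010110100010)


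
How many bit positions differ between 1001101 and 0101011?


XOR: 1100110
Count of 1s: 4

4


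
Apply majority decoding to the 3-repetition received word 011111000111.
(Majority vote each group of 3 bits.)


Groups: 011, 111, 000, 111
Majority votes: 1101

1101


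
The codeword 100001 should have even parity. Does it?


Number of 1s: 2

Yes, parity is correct (2 ones)


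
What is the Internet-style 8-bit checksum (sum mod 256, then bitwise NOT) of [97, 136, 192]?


Sum = 425 mod 256 = 169
Complement = 86

86


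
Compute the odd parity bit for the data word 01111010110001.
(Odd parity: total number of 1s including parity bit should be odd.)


Number of 1s in data: 8
Parity bit: 1

1


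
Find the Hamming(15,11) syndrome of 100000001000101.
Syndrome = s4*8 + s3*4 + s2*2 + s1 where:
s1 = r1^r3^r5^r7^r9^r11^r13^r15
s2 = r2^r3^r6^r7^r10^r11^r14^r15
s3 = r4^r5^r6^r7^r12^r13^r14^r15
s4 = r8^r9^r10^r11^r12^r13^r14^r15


s1=0, s2=1, s3=0, s4=1

Syndrome = 10 (error at position 10)


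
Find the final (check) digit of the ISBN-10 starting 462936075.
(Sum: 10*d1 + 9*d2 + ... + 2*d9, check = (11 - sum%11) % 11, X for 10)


Weighted sum: 252
252 mod 11 = 10

Check digit: 1


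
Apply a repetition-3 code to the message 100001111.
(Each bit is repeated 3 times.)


Each bit -> 3 copies

111000000000000111111111111


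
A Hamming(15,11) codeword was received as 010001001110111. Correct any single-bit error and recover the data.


Syndrome = 0: no error detected

Data: 00101110111 (no errors)


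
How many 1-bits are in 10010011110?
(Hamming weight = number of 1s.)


Counting 1s in 10010011110

6


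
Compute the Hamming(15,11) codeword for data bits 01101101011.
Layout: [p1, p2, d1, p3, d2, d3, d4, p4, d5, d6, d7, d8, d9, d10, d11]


Parity bits: p1=1, p2=0, p3=1, p4=1

100111011101011


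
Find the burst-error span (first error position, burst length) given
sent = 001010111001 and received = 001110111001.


XOR: 000100000000

Burst at position 3, length 1


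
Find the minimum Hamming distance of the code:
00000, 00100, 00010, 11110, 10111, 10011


Comparing all pairs, minimum distance: 1
Can detect 0 errors, correct 0 errors

1


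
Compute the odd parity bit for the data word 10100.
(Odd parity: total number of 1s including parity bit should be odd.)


Number of 1s in data: 2
Parity bit: 1

1


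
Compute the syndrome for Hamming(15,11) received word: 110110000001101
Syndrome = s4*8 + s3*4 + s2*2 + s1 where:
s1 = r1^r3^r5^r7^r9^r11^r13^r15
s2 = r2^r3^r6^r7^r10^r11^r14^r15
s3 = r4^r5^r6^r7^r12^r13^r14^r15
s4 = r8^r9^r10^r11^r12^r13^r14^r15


s1=0, s2=0, s3=1, s4=1

Syndrome = 12 (error at position 12)


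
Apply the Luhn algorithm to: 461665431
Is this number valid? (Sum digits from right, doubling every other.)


Luhn sum = 29
29 mod 10 = 9

Invalid (Luhn sum mod 10 = 9)


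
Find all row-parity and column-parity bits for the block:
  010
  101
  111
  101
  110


Row parities: 10100
Column parities: 011

Row P: 10100, Col P: 011, Corner: 0


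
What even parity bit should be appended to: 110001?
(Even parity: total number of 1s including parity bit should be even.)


Number of 1s in data: 3
Parity bit: 1

1


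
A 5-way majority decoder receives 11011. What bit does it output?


Ones: 4 out of 5
Threshold: 3

1 (4/5 voted 1)


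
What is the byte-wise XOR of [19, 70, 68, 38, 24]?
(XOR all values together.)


XOR chain: 19 ^ 70 ^ 68 ^ 38 ^ 24 = 47

47


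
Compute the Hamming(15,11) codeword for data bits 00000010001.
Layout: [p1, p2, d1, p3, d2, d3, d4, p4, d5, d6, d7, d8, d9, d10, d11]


Parity bits: p1=0, p2=0, p3=1, p4=0

000100000010001


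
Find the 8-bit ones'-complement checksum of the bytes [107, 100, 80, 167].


Sum = 454 mod 256 = 198
Complement = 57

57


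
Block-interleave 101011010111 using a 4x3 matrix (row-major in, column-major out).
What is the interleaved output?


Matrix:
  101
  011
  010
  111
Read columns: 100101111101

100101111101


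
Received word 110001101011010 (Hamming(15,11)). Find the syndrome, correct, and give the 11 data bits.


Syndrome = 2: error at position 2

Data: 00111011010 (corrected bit 2)


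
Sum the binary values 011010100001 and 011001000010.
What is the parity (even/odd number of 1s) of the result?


011010100001 = 1697
011001000010 = 1602
Sum = 3299 = 110011100011
1s count = 7

odd parity (7 ones in 110011100011)


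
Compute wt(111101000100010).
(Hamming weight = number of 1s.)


Counting 1s in 111101000100010

7


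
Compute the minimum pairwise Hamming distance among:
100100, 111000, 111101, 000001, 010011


Comparing all pairs, minimum distance: 2
Can detect 1 errors, correct 0 errors

2


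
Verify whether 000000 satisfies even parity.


Number of 1s: 0

Yes, parity is correct (0 ones)


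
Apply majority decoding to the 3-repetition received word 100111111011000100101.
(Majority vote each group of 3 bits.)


Groups: 100, 111, 111, 011, 000, 100, 101
Majority votes: 0111001

0111001


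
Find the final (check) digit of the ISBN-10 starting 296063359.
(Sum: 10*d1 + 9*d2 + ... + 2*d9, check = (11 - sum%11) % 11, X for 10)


Weighted sum: 245
245 mod 11 = 3

Check digit: 8


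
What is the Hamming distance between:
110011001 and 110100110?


XOR: 000111111
Count of 1s: 6

6


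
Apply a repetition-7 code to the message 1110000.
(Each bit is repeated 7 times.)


Each bit -> 7 copies

1111111111111111111110000000000000000000000000000


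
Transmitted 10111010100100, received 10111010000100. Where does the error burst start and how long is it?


XOR: 00000000100000

Burst at position 8, length 1


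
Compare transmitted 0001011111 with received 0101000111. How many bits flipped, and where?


XOR: 0100011000

3 error(s) at position(s): 1, 5, 6


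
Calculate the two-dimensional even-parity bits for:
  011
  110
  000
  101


Row parities: 0000
Column parities: 000

Row P: 0000, Col P: 000, Corner: 0


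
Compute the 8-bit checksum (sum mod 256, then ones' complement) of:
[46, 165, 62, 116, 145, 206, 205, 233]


Sum = 1178 mod 256 = 154
Complement = 101

101


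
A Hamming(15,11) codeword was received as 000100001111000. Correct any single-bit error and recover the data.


Syndrome = 0: no error detected

Data: 00001111000 (no errors)


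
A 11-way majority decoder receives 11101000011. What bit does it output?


Ones: 6 out of 11
Threshold: 6

1 (6/11 voted 1)


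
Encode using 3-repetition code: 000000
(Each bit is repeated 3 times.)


Each bit -> 3 copies

000000000000000000


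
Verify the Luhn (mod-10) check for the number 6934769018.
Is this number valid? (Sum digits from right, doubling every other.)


Luhn sum = 52
52 mod 10 = 2

Invalid (Luhn sum mod 10 = 2)


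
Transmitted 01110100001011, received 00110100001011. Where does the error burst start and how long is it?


XOR: 01000000000000

Burst at position 1, length 1


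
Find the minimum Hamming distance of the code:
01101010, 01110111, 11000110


Comparing all pairs, minimum distance: 4
Can detect 3 errors, correct 1 errors

4


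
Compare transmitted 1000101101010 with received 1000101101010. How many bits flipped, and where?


XOR: 0000000000000

0 errors (received matches sent)


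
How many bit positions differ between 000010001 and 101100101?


XOR: 101110100
Count of 1s: 5

5


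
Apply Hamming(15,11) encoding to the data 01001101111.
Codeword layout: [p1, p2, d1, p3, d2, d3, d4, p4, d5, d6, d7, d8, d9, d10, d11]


Parity bits: p1=0, p2=1, p3=1, p4=0

010110001101111


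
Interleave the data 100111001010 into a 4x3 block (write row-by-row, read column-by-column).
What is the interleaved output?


Matrix:
  100
  111
  001
  010
Read columns: 110001010110

110001010110


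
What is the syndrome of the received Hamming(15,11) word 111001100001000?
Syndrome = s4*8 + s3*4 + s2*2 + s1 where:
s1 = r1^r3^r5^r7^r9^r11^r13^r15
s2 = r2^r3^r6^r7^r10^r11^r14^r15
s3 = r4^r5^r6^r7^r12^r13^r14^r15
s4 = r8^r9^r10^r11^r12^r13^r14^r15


s1=1, s2=0, s3=1, s4=1

Syndrome = 13 (error at position 13)


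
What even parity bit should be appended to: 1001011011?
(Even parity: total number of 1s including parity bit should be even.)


Number of 1s in data: 6
Parity bit: 0

0


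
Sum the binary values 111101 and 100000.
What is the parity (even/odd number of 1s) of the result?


111101 = 61
100000 = 32
Sum = 93 = 1011101
1s count = 5

odd parity (5 ones in 1011101)


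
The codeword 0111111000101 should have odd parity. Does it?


Number of 1s: 8

No, parity error (8 ones)


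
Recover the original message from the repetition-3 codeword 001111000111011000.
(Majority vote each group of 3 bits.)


Groups: 001, 111, 000, 111, 011, 000
Majority votes: 010110

010110


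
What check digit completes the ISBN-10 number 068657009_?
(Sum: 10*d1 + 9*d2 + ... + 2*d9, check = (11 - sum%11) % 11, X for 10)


Weighted sum: 243
243 mod 11 = 1

Check digit: X


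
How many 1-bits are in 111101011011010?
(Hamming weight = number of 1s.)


Counting 1s in 111101011011010

10


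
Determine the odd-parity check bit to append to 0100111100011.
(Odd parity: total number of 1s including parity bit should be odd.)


Number of 1s in data: 7
Parity bit: 0

0


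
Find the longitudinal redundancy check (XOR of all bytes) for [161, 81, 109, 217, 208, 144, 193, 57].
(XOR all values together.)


XOR chain: 161 ^ 81 ^ 109 ^ 217 ^ 208 ^ 144 ^ 193 ^ 57 = 252

252


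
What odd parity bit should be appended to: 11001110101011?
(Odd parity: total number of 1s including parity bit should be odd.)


Number of 1s in data: 9
Parity bit: 0

0


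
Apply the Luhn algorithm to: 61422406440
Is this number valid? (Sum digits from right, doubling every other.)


Luhn sum = 41
41 mod 10 = 1

Invalid (Luhn sum mod 10 = 1)


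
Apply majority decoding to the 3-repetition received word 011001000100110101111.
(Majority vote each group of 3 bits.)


Groups: 011, 001, 000, 100, 110, 101, 111
Majority votes: 1000111

1000111


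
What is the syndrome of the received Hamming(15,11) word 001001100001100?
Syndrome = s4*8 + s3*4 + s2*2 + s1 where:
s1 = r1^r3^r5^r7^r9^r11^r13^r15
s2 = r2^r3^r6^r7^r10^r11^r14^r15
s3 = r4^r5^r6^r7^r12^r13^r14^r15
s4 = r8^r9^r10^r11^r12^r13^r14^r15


s1=1, s2=1, s3=0, s4=0

Syndrome = 3 (error at position 3)


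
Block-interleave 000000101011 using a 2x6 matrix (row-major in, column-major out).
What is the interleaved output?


Matrix:
  000000
  101011
Read columns: 010001000101

010001000101


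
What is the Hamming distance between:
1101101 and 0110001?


XOR: 1011100
Count of 1s: 4

4


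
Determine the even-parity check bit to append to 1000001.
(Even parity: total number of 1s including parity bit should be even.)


Number of 1s in data: 2
Parity bit: 0

0


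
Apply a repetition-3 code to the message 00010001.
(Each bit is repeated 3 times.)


Each bit -> 3 copies

000000000111000000000111


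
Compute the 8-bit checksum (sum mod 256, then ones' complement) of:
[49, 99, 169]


Sum = 317 mod 256 = 61
Complement = 194

194


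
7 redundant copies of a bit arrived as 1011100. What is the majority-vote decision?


Ones: 4 out of 7
Threshold: 4

1 (4/7 voted 1)


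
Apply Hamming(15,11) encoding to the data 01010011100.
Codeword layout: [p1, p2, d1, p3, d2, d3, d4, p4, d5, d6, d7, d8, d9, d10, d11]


Parity bits: p1=0, p2=0, p3=0, p4=1

000010110011100


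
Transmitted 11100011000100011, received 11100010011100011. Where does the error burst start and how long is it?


XOR: 00000001011000000

Burst at position 7, length 4


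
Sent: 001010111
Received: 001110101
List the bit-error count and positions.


XOR: 000100010

2 error(s) at position(s): 3, 7


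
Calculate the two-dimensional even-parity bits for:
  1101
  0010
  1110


Row parities: 111
Column parities: 0001

Row P: 111, Col P: 0001, Corner: 1


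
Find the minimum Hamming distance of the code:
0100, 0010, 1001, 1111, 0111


Comparing all pairs, minimum distance: 1
Can detect 0 errors, correct 0 errors

1


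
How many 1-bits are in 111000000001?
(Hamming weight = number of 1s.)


Counting 1s in 111000000001

4


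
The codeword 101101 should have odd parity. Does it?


Number of 1s: 4

No, parity error (4 ones)


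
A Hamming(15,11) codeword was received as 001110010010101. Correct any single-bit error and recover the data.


Syndrome = 3: error at position 3

Data: 01000010101 (corrected bit 3)


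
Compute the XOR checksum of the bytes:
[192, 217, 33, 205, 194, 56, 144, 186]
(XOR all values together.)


XOR chain: 192 ^ 217 ^ 33 ^ 205 ^ 194 ^ 56 ^ 144 ^ 186 = 37

37


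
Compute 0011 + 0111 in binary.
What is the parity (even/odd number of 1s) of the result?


0011 = 3
0111 = 7
Sum = 10 = 1010
1s count = 2

even parity (2 ones in 1010)


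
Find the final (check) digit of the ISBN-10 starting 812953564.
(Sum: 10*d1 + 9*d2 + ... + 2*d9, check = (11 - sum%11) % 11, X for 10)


Weighted sum: 259
259 mod 11 = 6

Check digit: 5


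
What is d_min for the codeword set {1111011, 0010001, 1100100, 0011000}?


Comparing all pairs, minimum distance: 2
Can detect 1 errors, correct 0 errors

2


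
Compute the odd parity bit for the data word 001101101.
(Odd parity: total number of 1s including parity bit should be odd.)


Number of 1s in data: 5
Parity bit: 0

0


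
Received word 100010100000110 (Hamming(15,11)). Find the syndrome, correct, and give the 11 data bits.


Syndrome = 0: no error detected

Data: 01010000110 (no errors)


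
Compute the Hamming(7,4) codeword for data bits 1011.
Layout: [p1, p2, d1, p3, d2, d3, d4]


Parity bits: p1=0, p2=1, p3=0

0110011


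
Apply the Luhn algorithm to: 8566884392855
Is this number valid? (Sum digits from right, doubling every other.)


Luhn sum = 70
70 mod 10 = 0

Valid (Luhn sum mod 10 = 0)


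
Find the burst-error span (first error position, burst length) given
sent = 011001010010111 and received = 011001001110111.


XOR: 000000011100000

Burst at position 7, length 3


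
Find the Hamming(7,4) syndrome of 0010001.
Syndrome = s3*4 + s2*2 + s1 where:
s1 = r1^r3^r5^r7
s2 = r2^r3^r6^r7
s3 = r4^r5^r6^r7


s1=0, s2=0, s3=1

Syndrome = 4 (error at position 4)


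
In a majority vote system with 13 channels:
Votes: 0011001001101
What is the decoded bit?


Ones: 6 out of 13
Threshold: 7

0 (6/13 voted 1)


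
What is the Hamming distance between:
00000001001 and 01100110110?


XOR: 01100111111
Count of 1s: 8

8


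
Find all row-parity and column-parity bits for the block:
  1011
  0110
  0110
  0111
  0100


Row parities: 10011
Column parities: 1000

Row P: 10011, Col P: 1000, Corner: 1


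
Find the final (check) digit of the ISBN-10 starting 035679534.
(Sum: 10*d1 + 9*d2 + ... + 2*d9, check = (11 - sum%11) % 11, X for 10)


Weighted sum: 233
233 mod 11 = 2

Check digit: 9


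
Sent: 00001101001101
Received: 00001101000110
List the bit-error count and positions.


XOR: 00000000001011

3 error(s) at position(s): 10, 12, 13


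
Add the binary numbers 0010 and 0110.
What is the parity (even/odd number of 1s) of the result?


0010 = 2
0110 = 6
Sum = 8 = 1000
1s count = 1

odd parity (1 ones in 1000)


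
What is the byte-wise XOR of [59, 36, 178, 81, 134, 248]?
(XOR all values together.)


XOR chain: 59 ^ 36 ^ 178 ^ 81 ^ 134 ^ 248 = 130

130


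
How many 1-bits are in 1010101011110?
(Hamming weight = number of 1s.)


Counting 1s in 1010101011110

8


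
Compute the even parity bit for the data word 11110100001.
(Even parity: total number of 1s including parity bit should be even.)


Number of 1s in data: 6
Parity bit: 0

0


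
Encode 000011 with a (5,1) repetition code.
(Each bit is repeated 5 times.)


Each bit -> 5 copies

000000000000000000001111111111


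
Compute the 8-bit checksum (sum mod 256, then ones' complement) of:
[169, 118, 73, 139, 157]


Sum = 656 mod 256 = 144
Complement = 111

111


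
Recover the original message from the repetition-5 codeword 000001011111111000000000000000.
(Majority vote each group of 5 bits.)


Groups: 00000, 10111, 11111, 00000, 00000, 00000
Majority votes: 011000

011000


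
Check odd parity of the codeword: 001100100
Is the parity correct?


Number of 1s: 3

Yes, parity is correct (3 ones)


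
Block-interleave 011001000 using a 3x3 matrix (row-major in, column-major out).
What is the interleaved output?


Matrix:
  011
  001
  000
Read columns: 000100110

000100110


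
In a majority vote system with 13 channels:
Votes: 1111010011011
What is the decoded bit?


Ones: 9 out of 13
Threshold: 7

1 (9/13 voted 1)


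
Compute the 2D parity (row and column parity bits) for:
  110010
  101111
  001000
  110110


Row parities: 1110
Column parities: 100011

Row P: 1110, Col P: 100011, Corner: 1


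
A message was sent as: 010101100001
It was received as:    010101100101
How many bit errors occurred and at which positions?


XOR: 000000000100

1 error(s) at position(s): 9


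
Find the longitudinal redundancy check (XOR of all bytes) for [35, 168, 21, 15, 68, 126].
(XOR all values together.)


XOR chain: 35 ^ 168 ^ 21 ^ 15 ^ 68 ^ 126 = 171

171


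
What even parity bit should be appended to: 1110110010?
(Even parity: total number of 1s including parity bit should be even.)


Number of 1s in data: 6
Parity bit: 0

0


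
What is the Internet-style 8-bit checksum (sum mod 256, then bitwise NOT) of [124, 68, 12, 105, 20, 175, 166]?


Sum = 670 mod 256 = 158
Complement = 97

97


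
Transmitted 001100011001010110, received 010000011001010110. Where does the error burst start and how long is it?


XOR: 011100000000000000

Burst at position 1, length 3


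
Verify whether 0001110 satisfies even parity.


Number of 1s: 3

No, parity error (3 ones)


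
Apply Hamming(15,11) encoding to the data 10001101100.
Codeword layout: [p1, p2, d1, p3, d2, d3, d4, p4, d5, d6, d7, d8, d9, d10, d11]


Parity bits: p1=1, p2=0, p3=0, p4=0

101000001101100


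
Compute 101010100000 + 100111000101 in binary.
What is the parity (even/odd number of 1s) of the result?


101010100000 = 2720
100111000101 = 2501
Sum = 5221 = 1010001100101
1s count = 6

even parity (6 ones in 1010001100101)


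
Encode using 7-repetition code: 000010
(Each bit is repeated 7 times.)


Each bit -> 7 copies

000000000000000000000000000011111110000000


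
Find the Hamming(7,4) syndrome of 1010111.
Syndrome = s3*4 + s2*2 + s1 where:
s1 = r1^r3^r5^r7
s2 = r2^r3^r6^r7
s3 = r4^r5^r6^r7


s1=0, s2=1, s3=1

Syndrome = 6 (error at position 6)


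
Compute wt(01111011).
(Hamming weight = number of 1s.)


Counting 1s in 01111011

6


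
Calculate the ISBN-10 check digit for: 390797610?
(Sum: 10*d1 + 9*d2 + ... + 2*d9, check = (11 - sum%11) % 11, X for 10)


Weighted sum: 276
276 mod 11 = 1

Check digit: X


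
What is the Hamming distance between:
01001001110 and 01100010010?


XOR: 00101011100
Count of 1s: 5

5


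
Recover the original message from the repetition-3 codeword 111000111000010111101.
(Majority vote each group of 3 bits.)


Groups: 111, 000, 111, 000, 010, 111, 101
Majority votes: 1010011

1010011


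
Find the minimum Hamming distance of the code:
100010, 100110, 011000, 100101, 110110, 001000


Comparing all pairs, minimum distance: 1
Can detect 0 errors, correct 0 errors

1


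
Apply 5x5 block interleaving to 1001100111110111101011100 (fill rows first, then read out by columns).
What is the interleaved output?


Matrix:
  10011
  00111
  11011
  11010
  11100
Read columns: 1011100111010011111011100

1011100111010011111011100


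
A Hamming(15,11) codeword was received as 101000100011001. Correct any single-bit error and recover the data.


Syndrome = 13: error at position 13

Data: 10010011101 (corrected bit 13)


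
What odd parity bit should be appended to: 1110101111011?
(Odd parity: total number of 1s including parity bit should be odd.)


Number of 1s in data: 10
Parity bit: 1

1


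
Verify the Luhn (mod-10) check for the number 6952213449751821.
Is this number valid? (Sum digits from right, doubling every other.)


Luhn sum = 72
72 mod 10 = 2

Invalid (Luhn sum mod 10 = 2)


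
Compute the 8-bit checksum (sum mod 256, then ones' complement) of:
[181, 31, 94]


Sum = 306 mod 256 = 50
Complement = 205

205


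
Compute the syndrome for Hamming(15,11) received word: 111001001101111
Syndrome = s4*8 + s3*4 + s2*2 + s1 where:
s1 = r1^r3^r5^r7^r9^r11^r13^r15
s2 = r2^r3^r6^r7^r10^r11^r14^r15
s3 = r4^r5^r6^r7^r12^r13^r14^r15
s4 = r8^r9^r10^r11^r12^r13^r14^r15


s1=1, s2=0, s3=1, s4=0

Syndrome = 5 (error at position 5)


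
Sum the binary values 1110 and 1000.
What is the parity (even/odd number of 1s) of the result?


1110 = 14
1000 = 8
Sum = 22 = 10110
1s count = 3

odd parity (3 ones in 10110)


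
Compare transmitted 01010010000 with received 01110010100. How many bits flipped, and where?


XOR: 00100000100

2 error(s) at position(s): 2, 8


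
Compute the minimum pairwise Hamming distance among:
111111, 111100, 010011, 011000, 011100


Comparing all pairs, minimum distance: 1
Can detect 0 errors, correct 0 errors

1


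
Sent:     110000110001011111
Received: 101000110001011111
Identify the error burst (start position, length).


XOR: 011000000000000000

Burst at position 1, length 2


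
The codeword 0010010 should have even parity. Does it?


Number of 1s: 2

Yes, parity is correct (2 ones)


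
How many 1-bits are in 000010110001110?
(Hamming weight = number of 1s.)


Counting 1s in 000010110001110

6


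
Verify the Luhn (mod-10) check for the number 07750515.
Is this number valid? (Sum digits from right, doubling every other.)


Luhn sum = 29
29 mod 10 = 9

Invalid (Luhn sum mod 10 = 9)


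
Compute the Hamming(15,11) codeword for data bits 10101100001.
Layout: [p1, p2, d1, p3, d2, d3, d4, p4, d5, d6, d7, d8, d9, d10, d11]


Parity bits: p1=1, p2=0, p3=0, p4=1

101001011100001


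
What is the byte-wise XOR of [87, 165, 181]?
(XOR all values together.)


XOR chain: 87 ^ 165 ^ 181 = 71

71


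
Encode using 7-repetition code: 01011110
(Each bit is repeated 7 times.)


Each bit -> 7 copies

00000001111111000000011111111111111111111111111110000000


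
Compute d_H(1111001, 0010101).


XOR: 1101100
Count of 1s: 4

4


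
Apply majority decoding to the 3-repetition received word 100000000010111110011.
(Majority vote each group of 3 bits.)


Groups: 100, 000, 000, 010, 111, 110, 011
Majority votes: 0000111

0000111


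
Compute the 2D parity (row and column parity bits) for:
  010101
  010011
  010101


Row parities: 111
Column parities: 010011

Row P: 111, Col P: 010011, Corner: 1


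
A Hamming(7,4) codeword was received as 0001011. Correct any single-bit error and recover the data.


Syndrome = 5: error at position 5

Data: 0111 (corrected bit 5)


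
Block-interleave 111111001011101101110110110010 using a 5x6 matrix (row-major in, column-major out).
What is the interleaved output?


Matrix:
  111111
  001011
  101101
  110110
  110010
Read columns: 101111001111100101101101111100

101111001111100101101101111100


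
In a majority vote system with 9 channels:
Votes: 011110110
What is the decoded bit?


Ones: 6 out of 9
Threshold: 5

1 (6/9 voted 1)


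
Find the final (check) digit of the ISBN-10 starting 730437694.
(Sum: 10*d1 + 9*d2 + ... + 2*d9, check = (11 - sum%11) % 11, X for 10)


Weighted sum: 237
237 mod 11 = 6

Check digit: 5


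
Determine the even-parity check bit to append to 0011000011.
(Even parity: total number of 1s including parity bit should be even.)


Number of 1s in data: 4
Parity bit: 0

0


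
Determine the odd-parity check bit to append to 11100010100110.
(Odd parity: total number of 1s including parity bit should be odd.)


Number of 1s in data: 7
Parity bit: 0

0


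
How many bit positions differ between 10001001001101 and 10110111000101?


XOR: 00111110001000
Count of 1s: 6

6


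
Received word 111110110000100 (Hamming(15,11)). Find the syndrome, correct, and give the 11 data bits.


Syndrome = 3: error at position 3

Data: 01010000100 (corrected bit 3)


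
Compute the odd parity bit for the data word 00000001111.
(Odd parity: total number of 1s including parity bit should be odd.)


Number of 1s in data: 4
Parity bit: 1

1


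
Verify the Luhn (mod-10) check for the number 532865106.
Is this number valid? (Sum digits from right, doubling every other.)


Luhn sum = 34
34 mod 10 = 4

Invalid (Luhn sum mod 10 = 4)


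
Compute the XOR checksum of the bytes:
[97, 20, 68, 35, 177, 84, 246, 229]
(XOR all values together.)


XOR chain: 97 ^ 20 ^ 68 ^ 35 ^ 177 ^ 84 ^ 246 ^ 229 = 228

228


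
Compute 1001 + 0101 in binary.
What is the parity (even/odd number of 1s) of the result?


1001 = 9
0101 = 5
Sum = 14 = 1110
1s count = 3

odd parity (3 ones in 1110)


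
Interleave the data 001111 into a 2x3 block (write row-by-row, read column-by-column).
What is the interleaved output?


Matrix:
  001
  111
Read columns: 010111

010111


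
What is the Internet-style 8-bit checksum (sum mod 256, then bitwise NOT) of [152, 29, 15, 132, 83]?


Sum = 411 mod 256 = 155
Complement = 100

100


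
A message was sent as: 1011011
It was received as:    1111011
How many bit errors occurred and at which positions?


XOR: 0100000

1 error(s) at position(s): 1


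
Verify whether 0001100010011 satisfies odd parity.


Number of 1s: 5

Yes, parity is correct (5 ones)


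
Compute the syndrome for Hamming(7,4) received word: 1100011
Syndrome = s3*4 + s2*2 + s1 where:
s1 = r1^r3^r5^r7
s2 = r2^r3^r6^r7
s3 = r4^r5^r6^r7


s1=0, s2=1, s3=0

Syndrome = 2 (error at position 2)


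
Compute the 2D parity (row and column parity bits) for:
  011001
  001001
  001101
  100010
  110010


Row parities: 10101
Column parities: 001101

Row P: 10101, Col P: 001101, Corner: 1


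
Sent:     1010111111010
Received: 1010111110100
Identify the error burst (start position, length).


XOR: 0000000001110

Burst at position 9, length 3


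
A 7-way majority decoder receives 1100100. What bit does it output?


Ones: 3 out of 7
Threshold: 4

0 (3/7 voted 1)


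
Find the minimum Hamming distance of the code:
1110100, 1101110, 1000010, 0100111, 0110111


Comparing all pairs, minimum distance: 1
Can detect 0 errors, correct 0 errors

1


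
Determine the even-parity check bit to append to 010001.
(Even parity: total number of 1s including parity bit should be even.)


Number of 1s in data: 2
Parity bit: 0

0


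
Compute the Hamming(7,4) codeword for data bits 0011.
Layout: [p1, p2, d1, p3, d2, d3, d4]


Parity bits: p1=1, p2=0, p3=0

1000011


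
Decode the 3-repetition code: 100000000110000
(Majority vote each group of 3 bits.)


Groups: 100, 000, 000, 110, 000
Majority votes: 00010

00010


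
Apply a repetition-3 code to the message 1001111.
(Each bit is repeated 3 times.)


Each bit -> 3 copies

111000000111111111111


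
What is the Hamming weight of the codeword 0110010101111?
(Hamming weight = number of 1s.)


Counting 1s in 0110010101111

8
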